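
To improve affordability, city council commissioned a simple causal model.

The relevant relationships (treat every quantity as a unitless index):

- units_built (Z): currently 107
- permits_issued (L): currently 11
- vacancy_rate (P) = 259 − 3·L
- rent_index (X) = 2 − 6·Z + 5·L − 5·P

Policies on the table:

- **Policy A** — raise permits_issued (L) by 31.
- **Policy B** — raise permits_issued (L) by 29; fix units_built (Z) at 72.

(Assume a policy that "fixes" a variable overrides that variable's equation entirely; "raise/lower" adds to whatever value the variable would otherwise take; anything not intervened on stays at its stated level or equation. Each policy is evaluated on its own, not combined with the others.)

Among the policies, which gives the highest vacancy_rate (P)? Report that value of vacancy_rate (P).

139

Policy A (L + 31):
  L = 11 + 31 = 42
  P = 259 − 3·42 = 133
Policy B (L + 29, Z := 72):
  L = 11 + 29 = 40
  P = 259 − 3·40 = 139
Comparing — Policy A: P=133, Policy B: P=139. Highest is 139 (Policy B).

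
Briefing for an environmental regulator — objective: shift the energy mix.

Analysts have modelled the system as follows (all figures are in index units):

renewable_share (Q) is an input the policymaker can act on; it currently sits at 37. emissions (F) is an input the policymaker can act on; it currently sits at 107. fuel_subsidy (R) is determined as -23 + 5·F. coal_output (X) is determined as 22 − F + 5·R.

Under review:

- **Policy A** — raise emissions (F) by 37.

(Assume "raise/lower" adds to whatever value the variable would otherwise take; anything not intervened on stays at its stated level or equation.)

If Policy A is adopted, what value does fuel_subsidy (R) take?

697

Policy A (F + 37):
  F = 107 + 37 = 144
  R = -23 + 5·144 = 697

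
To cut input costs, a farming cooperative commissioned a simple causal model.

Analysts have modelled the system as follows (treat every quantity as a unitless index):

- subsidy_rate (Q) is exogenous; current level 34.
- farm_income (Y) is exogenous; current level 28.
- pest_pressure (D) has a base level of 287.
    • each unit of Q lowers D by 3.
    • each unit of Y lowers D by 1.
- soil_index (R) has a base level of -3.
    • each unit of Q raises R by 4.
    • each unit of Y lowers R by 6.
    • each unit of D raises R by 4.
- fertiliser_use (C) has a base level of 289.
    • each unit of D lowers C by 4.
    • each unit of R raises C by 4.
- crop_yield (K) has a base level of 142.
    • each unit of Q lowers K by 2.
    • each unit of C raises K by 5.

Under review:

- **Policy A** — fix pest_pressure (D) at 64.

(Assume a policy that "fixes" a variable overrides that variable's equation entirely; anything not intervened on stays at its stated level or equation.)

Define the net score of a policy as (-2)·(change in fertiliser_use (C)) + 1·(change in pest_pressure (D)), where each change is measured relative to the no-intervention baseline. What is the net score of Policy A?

2139

Baseline:
  Q = 34
  Y = 28
  D = 287 − 3·34 − 28 = 157
  R = -3 + 4·34 − 6·28 + 4·157 = 593
  C = 289 − 4·157 + 4·593 = 2033
Policy A (D := 64):
  Q = 34
  Y = 28
  D = 64
  R = -3 + 4·34 − 6·28 + 4·64 = 221
  C = 289 − 4·64 + 4·221 = 917
ΔC = 917 − 2033 = -1116; ΔD = 64 − 157 = -93
Score = (-2)·(-1116) + 1·(-93) = 2139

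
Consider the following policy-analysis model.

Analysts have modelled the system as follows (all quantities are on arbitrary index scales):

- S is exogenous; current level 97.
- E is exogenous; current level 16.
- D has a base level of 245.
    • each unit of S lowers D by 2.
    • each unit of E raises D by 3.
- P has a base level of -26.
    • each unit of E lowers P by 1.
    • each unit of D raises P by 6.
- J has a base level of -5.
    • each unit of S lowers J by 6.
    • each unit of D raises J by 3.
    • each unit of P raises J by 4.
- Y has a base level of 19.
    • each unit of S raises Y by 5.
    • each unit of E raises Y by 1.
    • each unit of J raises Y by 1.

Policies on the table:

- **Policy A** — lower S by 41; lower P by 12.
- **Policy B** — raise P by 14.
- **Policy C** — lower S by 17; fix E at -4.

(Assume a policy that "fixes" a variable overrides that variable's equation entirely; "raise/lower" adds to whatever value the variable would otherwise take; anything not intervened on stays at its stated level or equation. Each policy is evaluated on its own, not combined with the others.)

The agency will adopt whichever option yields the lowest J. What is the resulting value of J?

Policy A (S − 41, P − 12):
  S = 97 − 41 = 56
  E = 16
  D = 245 − 2·56 + 3·16 = 181
  P = -26 − 16 + 6·181 (−12 from intervention) = 1032
  J = -5 − 6·56 + 3·181 + 4·1032 = 4330
Policy B (P + 14):
  S = 97
  E = 16
  D = 245 − 2·97 + 3·16 = 99
  P = -26 − 16 + 6·99 (+14 from intervention) = 566
  J = -5 − 6·97 + 3·99 + 4·566 = 1974
Policy C (S − 17, E := -4):
  S = 97 − 17 = 80
  E = -4
  D = 245 − 2·80 + 3·(-4) = 73
  P = -26 − (-4) + 6·73 = 416
  J = -5 − 6·80 + 3·73 + 4·416 = 1398
Comparing — Policy A: J=4330, Policy B: J=1974, Policy C: J=1398. Lowest is 1398 (Policy C).

1398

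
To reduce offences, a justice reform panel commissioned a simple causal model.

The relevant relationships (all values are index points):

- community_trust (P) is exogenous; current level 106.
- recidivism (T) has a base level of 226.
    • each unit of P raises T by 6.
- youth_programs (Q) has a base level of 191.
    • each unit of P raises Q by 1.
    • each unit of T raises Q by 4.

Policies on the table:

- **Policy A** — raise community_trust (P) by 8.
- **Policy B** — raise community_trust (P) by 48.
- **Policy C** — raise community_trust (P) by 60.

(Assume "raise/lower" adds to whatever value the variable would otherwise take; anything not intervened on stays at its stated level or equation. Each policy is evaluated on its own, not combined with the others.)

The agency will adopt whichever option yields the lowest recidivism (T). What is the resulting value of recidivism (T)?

Policy A (P + 8):
  P = 106 + 8 = 114
  T = 226 + 6·114 = 910
Policy B (P + 48):
  P = 106 + 48 = 154
  T = 226 + 6·154 = 1150
Policy C (P + 60):
  P = 106 + 60 = 166
  T = 226 + 6·166 = 1222
Comparing — Policy A: T=910, Policy B: T=1150, Policy C: T=1222. Lowest is 910 (Policy A).

910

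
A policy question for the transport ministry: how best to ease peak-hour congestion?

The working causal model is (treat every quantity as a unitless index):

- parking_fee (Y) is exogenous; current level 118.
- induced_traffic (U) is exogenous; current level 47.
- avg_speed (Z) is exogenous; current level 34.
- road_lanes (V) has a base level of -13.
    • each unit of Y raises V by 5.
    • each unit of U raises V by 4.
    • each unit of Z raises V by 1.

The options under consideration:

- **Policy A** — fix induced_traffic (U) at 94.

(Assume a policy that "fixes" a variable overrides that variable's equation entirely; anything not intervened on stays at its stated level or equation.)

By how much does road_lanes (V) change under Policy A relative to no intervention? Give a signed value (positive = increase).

188

Baseline:
  Y = 118
  U = 47
  Z = 34
  V = -13 + 5·118 + 4·47 + 34 = 799
Policy A (U := 94):
  Y = 118
  U = 94
  Z = 34
  V = -13 + 5·118 + 4·94 + 34 = 987
Change in V: 987 − 799 = 188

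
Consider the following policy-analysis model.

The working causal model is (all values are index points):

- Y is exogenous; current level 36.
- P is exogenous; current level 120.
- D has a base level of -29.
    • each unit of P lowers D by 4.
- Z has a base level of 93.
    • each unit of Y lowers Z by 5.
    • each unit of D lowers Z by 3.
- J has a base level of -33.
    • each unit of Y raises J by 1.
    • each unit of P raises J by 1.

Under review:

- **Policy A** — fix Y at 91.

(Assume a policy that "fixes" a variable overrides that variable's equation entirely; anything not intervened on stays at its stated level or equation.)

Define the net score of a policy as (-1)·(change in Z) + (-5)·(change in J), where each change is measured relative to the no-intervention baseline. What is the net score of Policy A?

0

Baseline:
  Y = 36
  P = 120
  D = -29 − 4·120 = -509
  Z = 93 − 5·36 − 3·(-509) = 1440
  J = -33 + 36 + 120 = 123
Policy A (Y := 91):
  Y = 91
  P = 120
  D = -29 − 4·120 = -509
  Z = 93 − 5·91 − 3·(-509) = 1165
  J = -33 + 91 + 120 = 178
ΔZ = 1165 − 1440 = -275; ΔJ = 178 − 123 = 55
Score = (-1)·(-275) + (-5)·55 = 0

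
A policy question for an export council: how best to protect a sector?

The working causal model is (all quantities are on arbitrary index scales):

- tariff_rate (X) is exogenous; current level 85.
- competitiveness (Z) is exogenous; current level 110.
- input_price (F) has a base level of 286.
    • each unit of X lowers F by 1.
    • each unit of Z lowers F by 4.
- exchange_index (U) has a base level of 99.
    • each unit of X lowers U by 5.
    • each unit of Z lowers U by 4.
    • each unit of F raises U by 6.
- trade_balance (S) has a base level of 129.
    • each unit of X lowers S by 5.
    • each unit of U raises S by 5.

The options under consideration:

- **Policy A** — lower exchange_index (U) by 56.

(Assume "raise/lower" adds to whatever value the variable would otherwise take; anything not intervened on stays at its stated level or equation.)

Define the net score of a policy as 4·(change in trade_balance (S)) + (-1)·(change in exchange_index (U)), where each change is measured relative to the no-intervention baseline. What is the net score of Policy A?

Baseline:
  X = 85
  Z = 110
  F = 286 − 85 − 4·110 = -239
  U = 99 − 5·85 − 4·110 + 6·(-239) = -2200
  S = 129 − 5·85 + 5·(-2200) = -11296
Policy A (U − 56):
  X = 85
  Z = 110
  F = 286 − 85 − 4·110 = -239
  U = 99 − 5·85 − 4·110 + 6·(-239) (−56 from intervention) = -2256
  S = 129 − 5·85 + 5·(-2256) = -11576
ΔS = -11576 − (-11296) = -280; ΔU = -2256 − (-2200) = -56
Score = 4·(-280) + (-1)·(-56) = -1064

-1064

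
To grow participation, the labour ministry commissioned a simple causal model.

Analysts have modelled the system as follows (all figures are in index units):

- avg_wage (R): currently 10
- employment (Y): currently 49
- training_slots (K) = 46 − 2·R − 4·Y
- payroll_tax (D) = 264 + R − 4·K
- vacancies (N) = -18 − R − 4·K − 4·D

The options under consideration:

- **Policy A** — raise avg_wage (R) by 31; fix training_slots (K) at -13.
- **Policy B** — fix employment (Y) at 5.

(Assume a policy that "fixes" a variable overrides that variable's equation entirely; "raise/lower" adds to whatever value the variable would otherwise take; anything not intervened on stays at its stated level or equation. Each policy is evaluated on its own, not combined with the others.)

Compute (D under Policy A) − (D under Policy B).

Policy A (R + 31, K := -13):
  R = 10 + 31 = 41
  Y = 49
  K = -13
  D = 264 + 41 − 4·(-13) = 357
Policy B (Y := 5):
  R = 10
  Y = 5
  K = 46 − 2·10 − 4·5 = 6
  D = 264 + 10 − 4·6 = 250
D: 357 − 250 = 107

107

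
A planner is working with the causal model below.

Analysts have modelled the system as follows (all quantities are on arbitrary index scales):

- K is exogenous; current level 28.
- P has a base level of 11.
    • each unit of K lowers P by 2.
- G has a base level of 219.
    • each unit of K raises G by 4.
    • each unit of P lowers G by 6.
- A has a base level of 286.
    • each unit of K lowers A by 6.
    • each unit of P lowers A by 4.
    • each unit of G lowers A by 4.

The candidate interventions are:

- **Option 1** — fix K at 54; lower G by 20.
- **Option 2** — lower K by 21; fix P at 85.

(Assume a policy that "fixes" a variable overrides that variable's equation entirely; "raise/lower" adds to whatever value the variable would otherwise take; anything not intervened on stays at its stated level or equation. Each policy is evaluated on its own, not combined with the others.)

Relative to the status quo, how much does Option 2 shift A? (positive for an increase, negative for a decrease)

Baseline:
  K = 28
  P = 11 − 2·28 = -45
  G = 219 + 4·28 − 6·(-45) = 601
  A = 286 − 6·28 − 4·(-45) − 4·601 = -2106
Option 2 (K − 21, P := 85):
  K = 28 − 21 = 7
  P = 85
  G = 219 + 4·7 − 6·85 = -263
  A = 286 − 6·7 − 4·85 − 4·(-263) = 956
Change in A: 956 − (-2106) = 3062

3062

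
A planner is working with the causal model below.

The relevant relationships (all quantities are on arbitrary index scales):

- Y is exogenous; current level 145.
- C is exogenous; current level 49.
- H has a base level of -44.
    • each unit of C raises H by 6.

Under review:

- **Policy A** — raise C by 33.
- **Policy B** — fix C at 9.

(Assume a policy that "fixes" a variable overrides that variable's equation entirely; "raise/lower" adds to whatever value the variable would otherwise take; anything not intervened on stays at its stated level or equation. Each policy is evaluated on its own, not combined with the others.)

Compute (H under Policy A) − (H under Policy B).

Policy A (C + 33):
  C = 49 + 33 = 82
  H = -44 + 6·82 = 448
Policy B (C := 9):
  C = 9
  H = -44 + 6·9 = 10
H: 448 − 10 = 438

438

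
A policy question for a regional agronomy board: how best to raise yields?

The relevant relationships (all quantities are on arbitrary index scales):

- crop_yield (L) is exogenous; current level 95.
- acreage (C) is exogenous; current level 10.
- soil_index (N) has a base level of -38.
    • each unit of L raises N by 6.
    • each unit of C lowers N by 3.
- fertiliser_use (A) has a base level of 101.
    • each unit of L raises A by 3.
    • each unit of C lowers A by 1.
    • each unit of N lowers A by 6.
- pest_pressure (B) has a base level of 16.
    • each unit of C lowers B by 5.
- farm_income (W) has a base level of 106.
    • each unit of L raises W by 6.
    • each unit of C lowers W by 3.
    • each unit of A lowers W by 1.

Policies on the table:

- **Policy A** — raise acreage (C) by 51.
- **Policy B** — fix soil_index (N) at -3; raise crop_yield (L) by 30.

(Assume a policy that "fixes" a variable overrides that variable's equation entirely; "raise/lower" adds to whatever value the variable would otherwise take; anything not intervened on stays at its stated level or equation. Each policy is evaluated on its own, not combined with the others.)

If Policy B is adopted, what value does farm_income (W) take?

342

Policy B (N := -3, L + 30):
  L = 95 + 30 = 125
  C = 10
  N = -3
  A = 101 + 3·125 − 10 − 6·(-3) = 484
  W = 106 + 6·125 − 3·10 − 484 = 342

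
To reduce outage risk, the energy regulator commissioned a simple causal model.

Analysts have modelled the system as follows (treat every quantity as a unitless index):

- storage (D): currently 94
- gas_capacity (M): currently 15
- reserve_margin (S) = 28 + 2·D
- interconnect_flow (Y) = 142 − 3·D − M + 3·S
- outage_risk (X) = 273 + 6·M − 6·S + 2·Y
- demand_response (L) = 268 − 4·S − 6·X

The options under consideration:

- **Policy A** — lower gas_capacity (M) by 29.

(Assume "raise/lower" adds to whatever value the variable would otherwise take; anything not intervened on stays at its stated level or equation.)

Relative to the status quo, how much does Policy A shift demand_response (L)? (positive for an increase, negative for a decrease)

Baseline:
  D = 94
  M = 15
  S = 28 + 2·94 = 216
  Y = 142 − 3·94 − 15 + 3·216 = 493
  X = 273 + 6·15 − 6·216 + 2·493 = 53
  L = 268 − 4·216 − 6·53 = -914
Policy A (M − 29):
  D = 94
  M = 15 − 29 = -14
  S = 28 + 2·94 = 216
  Y = 142 − 3·94 − (-14) + 3·216 = 522
  X = 273 + 6·(-14) − 6·216 + 2·522 = -63
  L = 268 − 4·216 − 6·(-63) = -218
Change in L: -218 − (-914) = 696

696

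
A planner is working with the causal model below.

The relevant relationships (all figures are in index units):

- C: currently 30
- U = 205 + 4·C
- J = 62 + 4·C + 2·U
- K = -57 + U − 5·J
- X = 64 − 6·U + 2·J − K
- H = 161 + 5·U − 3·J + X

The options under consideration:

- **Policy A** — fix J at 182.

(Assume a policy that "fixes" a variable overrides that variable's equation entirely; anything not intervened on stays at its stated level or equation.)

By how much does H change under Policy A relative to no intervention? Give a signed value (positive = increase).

Baseline:
  C = 30
  U = 205 + 4·30 = 325
  J = 62 + 4·30 + 2·325 = 832
  K = -57 + 325 − 5·832 = -3892
  X = 64 − 6·325 + 2·832 − (-3892) = 3670
  H = 161 + 5·325 − 3·832 + 3670 = 2960
Policy A (J := 182):
  C = 30
  U = 205 + 4·30 = 325
  J = 182
  K = -57 + 325 − 5·182 = -642
  X = 64 − 6·325 + 2·182 − (-642) = -880
  H = 161 + 5·325 − 3·182 + (-880) = 360
Change in H: 360 − 2960 = -2600

-2600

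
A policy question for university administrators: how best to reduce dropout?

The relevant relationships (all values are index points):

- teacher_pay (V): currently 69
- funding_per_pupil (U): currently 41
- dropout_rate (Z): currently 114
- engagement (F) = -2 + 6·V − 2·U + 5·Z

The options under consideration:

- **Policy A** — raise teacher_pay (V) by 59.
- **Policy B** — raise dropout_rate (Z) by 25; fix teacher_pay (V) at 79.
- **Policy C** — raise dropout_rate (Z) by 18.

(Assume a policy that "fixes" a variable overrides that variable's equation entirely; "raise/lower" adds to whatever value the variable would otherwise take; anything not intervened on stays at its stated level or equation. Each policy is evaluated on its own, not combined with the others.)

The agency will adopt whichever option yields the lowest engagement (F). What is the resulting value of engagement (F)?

Policy A (V + 59):
  V = 69 + 59 = 128
  U = 41
  Z = 114
  F = -2 + 6·128 − 2·41 + 5·114 = 1254
Policy B (Z + 25, V := 79):
  V = 79
  U = 41
  Z = 114 + 25 = 139
  F = -2 + 6·79 − 2·41 + 5·139 = 1085
Policy C (Z + 18):
  V = 69
  U = 41
  Z = 114 + 18 = 132
  F = -2 + 6·69 − 2·41 + 5·132 = 990
Comparing — Policy A: F=1254, Policy B: F=1085, Policy C: F=990. Lowest is 990 (Policy C).

990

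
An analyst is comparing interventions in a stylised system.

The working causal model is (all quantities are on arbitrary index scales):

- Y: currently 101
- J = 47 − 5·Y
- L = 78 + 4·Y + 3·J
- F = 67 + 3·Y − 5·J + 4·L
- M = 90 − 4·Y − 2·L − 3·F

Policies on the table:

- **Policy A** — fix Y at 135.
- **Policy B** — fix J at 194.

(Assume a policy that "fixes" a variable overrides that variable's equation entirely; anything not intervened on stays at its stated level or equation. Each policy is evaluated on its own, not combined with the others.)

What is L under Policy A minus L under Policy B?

-2330

Policy A (Y := 135):
  Y = 135
  J = 47 − 5·135 = -628
  L = 78 + 4·135 + 3·(-628) = -1266
Policy B (J := 194):
  Y = 101
  J = 194
  L = 78 + 4·101 + 3·194 = 1064
L: -1266 − 1064 = -2330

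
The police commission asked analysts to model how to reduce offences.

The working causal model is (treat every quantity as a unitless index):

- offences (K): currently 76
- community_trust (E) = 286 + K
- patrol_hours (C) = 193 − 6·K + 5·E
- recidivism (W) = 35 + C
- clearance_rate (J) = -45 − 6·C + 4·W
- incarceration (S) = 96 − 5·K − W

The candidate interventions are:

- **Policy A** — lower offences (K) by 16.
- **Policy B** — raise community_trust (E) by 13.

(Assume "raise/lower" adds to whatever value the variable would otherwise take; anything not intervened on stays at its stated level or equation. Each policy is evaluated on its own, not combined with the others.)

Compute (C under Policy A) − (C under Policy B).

-49

Policy A (K − 16):
  K = 76 − 16 = 60
  E = 286 + 60 = 346
  C = 193 − 6·60 + 5·346 = 1563
Policy B (E + 13):
  K = 76
  E = 286 + 76 (+13 from intervention) = 375
  C = 193 − 6·76 + 5·375 = 1612
C: 1563 − 1612 = -49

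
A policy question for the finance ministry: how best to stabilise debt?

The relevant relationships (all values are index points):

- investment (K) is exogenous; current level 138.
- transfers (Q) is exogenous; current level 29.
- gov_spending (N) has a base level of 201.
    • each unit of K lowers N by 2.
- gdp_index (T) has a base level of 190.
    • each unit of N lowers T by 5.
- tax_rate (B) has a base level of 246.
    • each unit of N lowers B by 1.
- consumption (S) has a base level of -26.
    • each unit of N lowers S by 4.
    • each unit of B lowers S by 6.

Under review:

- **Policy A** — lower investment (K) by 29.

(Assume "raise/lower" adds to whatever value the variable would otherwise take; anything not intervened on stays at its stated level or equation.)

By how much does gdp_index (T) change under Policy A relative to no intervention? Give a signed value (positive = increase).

-290

Baseline:
  K = 138
  N = 201 − 2·138 = -75
  T = 190 − 5·(-75) = 565
Policy A (K − 29):
  K = 138 − 29 = 109
  N = 201 − 2·109 = -17
  T = 190 − 5·(-17) = 275
Change in T: 275 − 565 = -290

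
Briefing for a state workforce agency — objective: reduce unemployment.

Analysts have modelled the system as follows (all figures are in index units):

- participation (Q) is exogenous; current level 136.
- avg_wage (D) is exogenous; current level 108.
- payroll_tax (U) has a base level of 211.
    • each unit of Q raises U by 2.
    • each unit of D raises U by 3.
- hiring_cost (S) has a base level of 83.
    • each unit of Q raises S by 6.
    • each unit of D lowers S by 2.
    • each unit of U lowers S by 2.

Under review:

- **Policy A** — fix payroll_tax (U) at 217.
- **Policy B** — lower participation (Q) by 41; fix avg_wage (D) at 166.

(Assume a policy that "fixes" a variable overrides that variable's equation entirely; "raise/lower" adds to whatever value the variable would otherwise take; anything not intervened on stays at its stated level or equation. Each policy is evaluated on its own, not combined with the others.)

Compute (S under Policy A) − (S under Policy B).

Policy A (U := 217):
  Q = 136
  D = 108
  U = 217
  S = 83 + 6·136 − 2·108 − 2·217 = 249
Policy B (Q − 41, D := 166):
  Q = 136 − 41 = 95
  D = 166
  U = 211 + 2·95 + 3·166 = 899
  S = 83 + 6·95 − 2·166 − 2·899 = -1477
S: 249 − (-1477) = 1726

1726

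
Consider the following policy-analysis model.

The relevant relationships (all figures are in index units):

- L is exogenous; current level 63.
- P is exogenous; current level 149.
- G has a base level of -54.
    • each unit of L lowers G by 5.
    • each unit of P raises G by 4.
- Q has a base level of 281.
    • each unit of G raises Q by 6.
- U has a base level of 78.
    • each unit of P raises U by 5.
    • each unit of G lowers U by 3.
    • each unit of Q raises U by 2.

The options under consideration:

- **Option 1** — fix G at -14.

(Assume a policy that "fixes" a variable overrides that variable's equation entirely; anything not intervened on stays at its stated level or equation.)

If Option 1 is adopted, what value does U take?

1259

Option 1 (G := -14):
  L = 63
  P = 149
  G = -14
  Q = 281 + 6·(-14) = 197
  U = 78 + 5·149 − 3·(-14) + 2·197 = 1259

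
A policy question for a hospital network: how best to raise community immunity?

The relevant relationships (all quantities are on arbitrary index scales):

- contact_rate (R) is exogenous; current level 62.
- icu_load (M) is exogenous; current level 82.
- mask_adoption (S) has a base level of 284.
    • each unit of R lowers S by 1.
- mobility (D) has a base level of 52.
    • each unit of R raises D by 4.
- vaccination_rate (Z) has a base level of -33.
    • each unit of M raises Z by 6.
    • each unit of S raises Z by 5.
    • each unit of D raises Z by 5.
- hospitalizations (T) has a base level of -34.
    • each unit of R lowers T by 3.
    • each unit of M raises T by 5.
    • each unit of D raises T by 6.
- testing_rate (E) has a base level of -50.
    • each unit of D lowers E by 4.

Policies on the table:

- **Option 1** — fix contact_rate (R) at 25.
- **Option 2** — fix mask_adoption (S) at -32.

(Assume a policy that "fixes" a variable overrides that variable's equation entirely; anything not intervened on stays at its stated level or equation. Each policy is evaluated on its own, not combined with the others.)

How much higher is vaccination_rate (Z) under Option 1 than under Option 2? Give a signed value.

715

Option 1 (R := 25):
  R = 25
  M = 82
  S = 284 − 25 = 259
  D = 52 + 4·25 = 152
  Z = -33 + 6·82 + 5·259 + 5·152 = 2514
Option 2 (S := -32):
  R = 62
  M = 82
  S = -32
  D = 52 + 4·62 = 300
  Z = -33 + 6·82 + 5·(-32) + 5·300 = 1799
Z: 2514 − 1799 = 715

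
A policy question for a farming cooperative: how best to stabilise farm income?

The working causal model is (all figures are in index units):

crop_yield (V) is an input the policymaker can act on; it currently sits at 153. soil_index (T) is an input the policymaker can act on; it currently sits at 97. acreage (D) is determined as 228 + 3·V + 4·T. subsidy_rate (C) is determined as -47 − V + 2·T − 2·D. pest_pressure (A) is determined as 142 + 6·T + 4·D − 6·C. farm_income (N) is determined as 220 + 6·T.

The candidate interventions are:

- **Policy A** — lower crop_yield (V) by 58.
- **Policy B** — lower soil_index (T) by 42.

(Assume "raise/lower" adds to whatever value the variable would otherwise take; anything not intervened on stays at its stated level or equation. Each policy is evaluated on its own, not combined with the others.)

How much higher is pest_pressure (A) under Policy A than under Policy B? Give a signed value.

-696

Policy A (V − 58):
  V = 153 − 58 = 95
  T = 97
  D = 228 + 3·95 + 4·97 = 901
  C = -47 − 95 + 2·97 − 2·901 = -1750
  A = 142 + 6·97 + 4·901 − 6·(-1750) = 14828
Policy B (T − 42):
  V = 153
  T = 97 − 42 = 55
  D = 228 + 3·153 + 4·55 = 907
  C = -47 − 153 + 2·55 − 2·907 = -1904
  A = 142 + 6·55 + 4·907 − 6·(-1904) = 15524
A: 14828 − 15524 = -696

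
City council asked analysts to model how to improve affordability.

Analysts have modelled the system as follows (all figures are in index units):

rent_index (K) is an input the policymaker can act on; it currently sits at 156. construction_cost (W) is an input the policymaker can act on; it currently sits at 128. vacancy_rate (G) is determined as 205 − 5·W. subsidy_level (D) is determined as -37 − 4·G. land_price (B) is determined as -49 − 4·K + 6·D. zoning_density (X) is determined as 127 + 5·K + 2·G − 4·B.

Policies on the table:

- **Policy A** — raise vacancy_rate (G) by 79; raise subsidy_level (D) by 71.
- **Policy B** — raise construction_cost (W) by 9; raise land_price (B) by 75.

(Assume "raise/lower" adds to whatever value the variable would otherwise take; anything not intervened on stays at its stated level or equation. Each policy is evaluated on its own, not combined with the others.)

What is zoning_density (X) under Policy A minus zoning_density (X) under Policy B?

Policy A (G + 79, D + 71):
  K = 156
  W = 128
  G = 205 − 5·128 (+79 from intervention) = -356
  D = -37 − 4·(-356) (+71 from intervention) = 1458
  B = -49 − 4·156 + 6·1458 = 8075
  X = 127 + 5·156 + 2·(-356) − 4·8075 = -32105
Policy B (W + 9, B + 75):
  K = 156
  W = 128 + 9 = 137
  G = 205 − 5·137 = -480
  D = -37 − 4·(-480) = 1883
  B = -49 − 4·156 + 6·1883 (+75 from intervention) = 10700
  X = 127 + 5·156 + 2·(-480) − 4·10700 = -42853
X: -32105 − (-42853) = 10748

10748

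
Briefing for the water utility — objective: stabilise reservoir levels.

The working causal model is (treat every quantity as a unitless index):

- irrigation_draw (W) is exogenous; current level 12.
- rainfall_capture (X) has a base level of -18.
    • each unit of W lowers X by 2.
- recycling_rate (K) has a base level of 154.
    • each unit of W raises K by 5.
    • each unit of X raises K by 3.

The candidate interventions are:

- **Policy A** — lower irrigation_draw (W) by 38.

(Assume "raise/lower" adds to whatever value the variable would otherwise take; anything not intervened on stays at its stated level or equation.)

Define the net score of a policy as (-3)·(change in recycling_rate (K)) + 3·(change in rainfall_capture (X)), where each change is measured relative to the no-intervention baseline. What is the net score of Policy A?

Baseline:
  W = 12
  X = -18 − 2·12 = -42
  K = 154 + 5·12 + 3·(-42) = 88
Policy A (W − 38):
  W = 12 − 38 = -26
  X = -18 − 2·(-26) = 34
  K = 154 + 5·(-26) + 3·34 = 126
ΔK = 126 − 88 = 38; ΔX = 34 − (-42) = 76
Score = (-3)·38 + 3·76 = 114

114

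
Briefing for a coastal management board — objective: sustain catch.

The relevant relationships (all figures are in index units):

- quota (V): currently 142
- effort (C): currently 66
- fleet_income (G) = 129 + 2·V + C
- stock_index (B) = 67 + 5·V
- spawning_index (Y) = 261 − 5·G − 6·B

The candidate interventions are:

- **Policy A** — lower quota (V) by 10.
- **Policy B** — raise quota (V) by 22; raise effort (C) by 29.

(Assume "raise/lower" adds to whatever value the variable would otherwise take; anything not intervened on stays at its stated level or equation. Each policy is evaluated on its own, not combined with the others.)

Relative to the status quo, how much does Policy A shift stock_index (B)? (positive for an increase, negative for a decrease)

-50

Baseline:
  V = 142
  B = 67 + 5·142 = 777
Policy A (V − 10):
  V = 142 − 10 = 132
  B = 67 + 5·132 = 727
Change in B: 727 − 777 = -50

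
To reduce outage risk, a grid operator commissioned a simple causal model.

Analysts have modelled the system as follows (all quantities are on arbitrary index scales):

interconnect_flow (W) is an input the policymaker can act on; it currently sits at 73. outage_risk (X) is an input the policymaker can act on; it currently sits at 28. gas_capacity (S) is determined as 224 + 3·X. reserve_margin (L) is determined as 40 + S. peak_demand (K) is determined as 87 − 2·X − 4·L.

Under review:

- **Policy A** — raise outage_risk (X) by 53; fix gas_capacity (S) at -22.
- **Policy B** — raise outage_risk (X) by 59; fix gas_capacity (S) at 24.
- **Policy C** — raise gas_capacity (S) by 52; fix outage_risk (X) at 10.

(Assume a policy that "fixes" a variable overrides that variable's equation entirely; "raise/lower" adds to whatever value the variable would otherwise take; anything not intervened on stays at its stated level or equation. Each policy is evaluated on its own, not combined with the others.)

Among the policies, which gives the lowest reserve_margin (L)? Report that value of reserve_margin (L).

18

Policy A (X + 53, S := -22):
  X = 28 + 53 = 81
  S = -22
  L = 40 + (-22) = 18
Policy B (X + 59, S := 24):
  X = 28 + 59 = 87
  S = 24
  L = 40 + 24 = 64
Policy C (S + 52, X := 10):
  X = 10
  S = 224 + 3·10 (+52 from intervention) = 306
  L = 40 + 306 = 346
Comparing — Policy A: L=18, Policy B: L=64, Policy C: L=346. Lowest is 18 (Policy A).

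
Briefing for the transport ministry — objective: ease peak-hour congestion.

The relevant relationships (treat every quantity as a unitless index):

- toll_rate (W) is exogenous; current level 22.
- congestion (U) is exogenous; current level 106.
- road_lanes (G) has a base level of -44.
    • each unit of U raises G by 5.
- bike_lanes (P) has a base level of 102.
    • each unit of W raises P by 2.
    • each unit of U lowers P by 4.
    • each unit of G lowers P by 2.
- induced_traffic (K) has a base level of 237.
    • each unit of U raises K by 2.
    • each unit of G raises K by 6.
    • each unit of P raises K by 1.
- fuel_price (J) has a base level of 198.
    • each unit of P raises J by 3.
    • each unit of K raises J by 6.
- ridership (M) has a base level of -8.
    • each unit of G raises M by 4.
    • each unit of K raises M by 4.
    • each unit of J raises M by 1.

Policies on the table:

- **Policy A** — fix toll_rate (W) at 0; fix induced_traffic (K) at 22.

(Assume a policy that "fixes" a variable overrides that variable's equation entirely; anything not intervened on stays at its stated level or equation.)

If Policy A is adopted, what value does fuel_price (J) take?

-3552

Policy A (W := 0, K := 22):
  W = 0
  U = 106
  G = -44 + 5·106 = 486
  P = 102 + 2·0 − 4·106 − 2·486 = -1294
  K = 22
  J = 198 + 3·(-1294) + 6·22 = -3552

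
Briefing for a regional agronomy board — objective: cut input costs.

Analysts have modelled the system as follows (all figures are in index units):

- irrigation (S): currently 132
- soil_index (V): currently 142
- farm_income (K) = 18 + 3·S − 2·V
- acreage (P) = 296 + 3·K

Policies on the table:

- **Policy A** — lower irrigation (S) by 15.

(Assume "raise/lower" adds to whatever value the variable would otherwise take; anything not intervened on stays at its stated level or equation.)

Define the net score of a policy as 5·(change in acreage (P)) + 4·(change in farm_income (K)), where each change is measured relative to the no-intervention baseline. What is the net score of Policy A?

-855

Baseline:
  S = 132
  V = 142
  K = 18 + 3·132 − 2·142 = 130
  P = 296 + 3·130 = 686
Policy A (S − 15):
  S = 132 − 15 = 117
  V = 142
  K = 18 + 3·117 − 2·142 = 85
  P = 296 + 3·85 = 551
ΔP = 551 − 686 = -135; ΔK = 85 − 130 = -45
Score = 5·(-135) + 4·(-45) = -855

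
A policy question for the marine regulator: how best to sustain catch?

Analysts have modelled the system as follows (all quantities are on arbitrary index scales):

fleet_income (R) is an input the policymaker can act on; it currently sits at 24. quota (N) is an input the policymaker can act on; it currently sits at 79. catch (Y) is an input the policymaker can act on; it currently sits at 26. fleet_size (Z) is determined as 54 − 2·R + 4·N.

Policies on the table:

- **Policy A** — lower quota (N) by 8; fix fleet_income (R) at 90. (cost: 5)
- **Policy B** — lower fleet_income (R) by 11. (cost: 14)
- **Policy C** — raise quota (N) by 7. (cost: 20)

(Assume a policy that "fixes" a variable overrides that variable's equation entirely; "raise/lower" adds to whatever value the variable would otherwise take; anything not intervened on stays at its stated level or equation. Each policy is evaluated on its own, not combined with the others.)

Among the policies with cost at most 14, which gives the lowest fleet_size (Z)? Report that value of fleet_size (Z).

Policy A (N − 8, R := 90):
  R = 90
  N = 79 − 8 = 71
  Z = 54 − 2·90 + 4·71 = 158
Policy B (R − 11):
  R = 24 − 11 = 13
  N = 79
  Z = 54 − 2·13 + 4·79 = 344
Comparing — Policy A: Z=158, Policy B: Z=344. Lowest is 158 (Policy A).

158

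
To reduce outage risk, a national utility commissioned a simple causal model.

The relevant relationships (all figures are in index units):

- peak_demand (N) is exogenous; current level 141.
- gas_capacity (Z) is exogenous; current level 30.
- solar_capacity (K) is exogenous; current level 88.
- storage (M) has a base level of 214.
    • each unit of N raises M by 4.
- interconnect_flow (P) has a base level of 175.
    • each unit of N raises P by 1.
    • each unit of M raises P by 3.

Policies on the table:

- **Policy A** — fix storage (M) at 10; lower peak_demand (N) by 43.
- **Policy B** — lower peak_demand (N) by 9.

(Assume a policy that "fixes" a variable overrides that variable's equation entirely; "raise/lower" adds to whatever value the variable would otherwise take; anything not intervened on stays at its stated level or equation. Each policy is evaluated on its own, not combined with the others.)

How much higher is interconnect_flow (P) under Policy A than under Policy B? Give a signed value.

-2230

Policy A (M := 10, N − 43):
  N = 141 − 43 = 98
  M = 10
  P = 175 + 98 + 3·10 = 303
Policy B (N − 9):
  N = 141 − 9 = 132
  M = 214 + 4·132 = 742
  P = 175 + 132 + 3·742 = 2533
P: 303 − 2533 = -2230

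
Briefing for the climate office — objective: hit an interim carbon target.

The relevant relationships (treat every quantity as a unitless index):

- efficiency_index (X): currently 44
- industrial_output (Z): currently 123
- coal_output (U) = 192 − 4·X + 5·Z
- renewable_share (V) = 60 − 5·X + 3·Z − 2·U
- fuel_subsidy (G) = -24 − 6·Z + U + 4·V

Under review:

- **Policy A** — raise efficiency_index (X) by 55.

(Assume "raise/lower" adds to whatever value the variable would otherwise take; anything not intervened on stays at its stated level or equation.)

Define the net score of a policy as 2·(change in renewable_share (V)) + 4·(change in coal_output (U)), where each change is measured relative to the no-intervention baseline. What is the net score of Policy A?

Baseline:
  X = 44
  Z = 123
  U = 192 − 4·44 + 5·123 = 631
  V = 60 − 5·44 + 3·123 − 2·631 = -1053
Policy A (X + 55):
  X = 44 + 55 = 99
  Z = 123
  U = 192 − 4·99 + 5·123 = 411
  V = 60 − 5·99 + 3·123 − 2·411 = -888
ΔV = -888 − (-1053) = 165; ΔU = 411 − 631 = -220
Score = 2·165 + 4·(-220) = -550

-550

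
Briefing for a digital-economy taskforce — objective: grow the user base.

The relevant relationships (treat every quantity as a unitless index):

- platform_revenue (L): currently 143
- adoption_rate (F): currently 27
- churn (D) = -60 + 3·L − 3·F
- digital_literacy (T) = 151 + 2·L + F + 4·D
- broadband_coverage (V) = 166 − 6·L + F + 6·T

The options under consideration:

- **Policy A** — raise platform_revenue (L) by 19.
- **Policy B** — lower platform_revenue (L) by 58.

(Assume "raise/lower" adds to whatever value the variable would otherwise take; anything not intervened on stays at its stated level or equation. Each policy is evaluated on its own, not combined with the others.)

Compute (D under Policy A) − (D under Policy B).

Policy A (L + 19):
  L = 143 + 19 = 162
  F = 27
  D = -60 + 3·162 − 3·27 = 345
Policy B (L − 58):
  L = 143 − 58 = 85
  F = 27
  D = -60 + 3·85 − 3·27 = 114
D: 345 − 114 = 231

231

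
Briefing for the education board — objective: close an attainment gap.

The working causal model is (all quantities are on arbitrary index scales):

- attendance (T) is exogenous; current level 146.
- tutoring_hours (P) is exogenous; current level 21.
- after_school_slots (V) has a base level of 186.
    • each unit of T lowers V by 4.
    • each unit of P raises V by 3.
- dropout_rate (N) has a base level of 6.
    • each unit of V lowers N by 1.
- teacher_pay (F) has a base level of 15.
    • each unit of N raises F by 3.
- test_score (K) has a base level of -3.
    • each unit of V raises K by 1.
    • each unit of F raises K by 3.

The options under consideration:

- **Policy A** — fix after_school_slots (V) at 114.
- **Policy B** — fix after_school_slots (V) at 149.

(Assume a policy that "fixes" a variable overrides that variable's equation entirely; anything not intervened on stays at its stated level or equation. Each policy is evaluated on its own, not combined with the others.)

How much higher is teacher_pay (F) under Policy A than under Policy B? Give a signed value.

105

Policy A (V := 114):
  T = 146
  P = 21
  V = 114
  N = 6 − 114 = -108
  F = 15 + 3·(-108) = -309
Policy B (V := 149):
  T = 146
  P = 21
  V = 149
  N = 6 − 149 = -143
  F = 15 + 3·(-143) = -414
F: -309 − (-414) = 105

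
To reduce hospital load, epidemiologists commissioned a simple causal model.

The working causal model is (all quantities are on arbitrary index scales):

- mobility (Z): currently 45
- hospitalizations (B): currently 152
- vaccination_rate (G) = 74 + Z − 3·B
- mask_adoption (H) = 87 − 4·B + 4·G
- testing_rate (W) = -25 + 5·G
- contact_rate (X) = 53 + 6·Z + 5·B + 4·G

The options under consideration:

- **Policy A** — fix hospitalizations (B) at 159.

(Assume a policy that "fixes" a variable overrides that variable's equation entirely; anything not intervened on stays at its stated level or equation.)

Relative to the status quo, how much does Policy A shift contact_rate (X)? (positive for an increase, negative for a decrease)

Baseline:
  Z = 45
  B = 152
  G = 74 + 45 − 3·152 = -337
  X = 53 + 6·45 + 5·152 + 4·(-337) = -265
Policy A (B := 159):
  Z = 45
  B = 159
  G = 74 + 45 − 3·159 = -358
  X = 53 + 6·45 + 5·159 + 4·(-358) = -314
Change in X: -314 − (-265) = -49

-49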